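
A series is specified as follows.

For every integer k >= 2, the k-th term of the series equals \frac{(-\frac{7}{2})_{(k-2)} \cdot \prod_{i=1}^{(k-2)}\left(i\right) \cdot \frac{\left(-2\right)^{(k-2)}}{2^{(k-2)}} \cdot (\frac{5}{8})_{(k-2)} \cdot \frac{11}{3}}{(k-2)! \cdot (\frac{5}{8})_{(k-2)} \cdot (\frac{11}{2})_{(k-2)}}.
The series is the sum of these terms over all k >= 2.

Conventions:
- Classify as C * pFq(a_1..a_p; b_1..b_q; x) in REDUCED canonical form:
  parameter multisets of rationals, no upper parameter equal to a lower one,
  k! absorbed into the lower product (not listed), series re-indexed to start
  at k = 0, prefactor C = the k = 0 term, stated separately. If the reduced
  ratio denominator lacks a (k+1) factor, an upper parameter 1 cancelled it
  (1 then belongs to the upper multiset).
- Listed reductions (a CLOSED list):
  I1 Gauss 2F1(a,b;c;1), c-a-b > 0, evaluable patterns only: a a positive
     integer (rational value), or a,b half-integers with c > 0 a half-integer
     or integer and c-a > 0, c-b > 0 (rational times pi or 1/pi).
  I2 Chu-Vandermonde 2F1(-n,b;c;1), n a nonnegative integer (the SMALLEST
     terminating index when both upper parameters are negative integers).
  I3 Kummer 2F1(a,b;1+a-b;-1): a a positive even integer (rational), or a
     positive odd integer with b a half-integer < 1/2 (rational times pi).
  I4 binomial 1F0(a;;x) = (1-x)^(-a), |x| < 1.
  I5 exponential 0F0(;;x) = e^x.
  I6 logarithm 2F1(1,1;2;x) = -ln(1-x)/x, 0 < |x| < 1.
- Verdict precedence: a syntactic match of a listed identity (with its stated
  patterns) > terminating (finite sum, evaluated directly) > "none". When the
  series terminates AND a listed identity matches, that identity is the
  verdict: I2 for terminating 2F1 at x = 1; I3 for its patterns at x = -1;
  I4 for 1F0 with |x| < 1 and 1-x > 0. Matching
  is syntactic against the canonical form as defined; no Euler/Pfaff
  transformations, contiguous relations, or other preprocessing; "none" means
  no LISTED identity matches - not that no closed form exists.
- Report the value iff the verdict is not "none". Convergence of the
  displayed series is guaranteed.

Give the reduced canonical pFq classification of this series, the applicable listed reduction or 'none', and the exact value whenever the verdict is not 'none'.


At argument -1: a 2F1 with upper {-\frac{7}{2}, 1}, lower {\frac{11}{2}}, scaled by C = \frac{11}{3}. Verdict: this is the Kummer evaluation I3 (x = -1; c = \frac{11}{2} equals 1+a-b for upper {-\frac{7}{2}, 1}: listed pattern). Exact value: \frac{1155}{512} \cdot \pi.

First insight: x = -1 and the parameter 5/8 appears in both the upper and lower lists and cancels.
Adjacent-term ratio: r(k) = -1 * (k-\frac{7}{2}) (k+1) / [(k+\frac{11}{2}) (k+1)] - poly over poly, x = -1 from leading terms; C = \frac{11}{3} at k = 0.


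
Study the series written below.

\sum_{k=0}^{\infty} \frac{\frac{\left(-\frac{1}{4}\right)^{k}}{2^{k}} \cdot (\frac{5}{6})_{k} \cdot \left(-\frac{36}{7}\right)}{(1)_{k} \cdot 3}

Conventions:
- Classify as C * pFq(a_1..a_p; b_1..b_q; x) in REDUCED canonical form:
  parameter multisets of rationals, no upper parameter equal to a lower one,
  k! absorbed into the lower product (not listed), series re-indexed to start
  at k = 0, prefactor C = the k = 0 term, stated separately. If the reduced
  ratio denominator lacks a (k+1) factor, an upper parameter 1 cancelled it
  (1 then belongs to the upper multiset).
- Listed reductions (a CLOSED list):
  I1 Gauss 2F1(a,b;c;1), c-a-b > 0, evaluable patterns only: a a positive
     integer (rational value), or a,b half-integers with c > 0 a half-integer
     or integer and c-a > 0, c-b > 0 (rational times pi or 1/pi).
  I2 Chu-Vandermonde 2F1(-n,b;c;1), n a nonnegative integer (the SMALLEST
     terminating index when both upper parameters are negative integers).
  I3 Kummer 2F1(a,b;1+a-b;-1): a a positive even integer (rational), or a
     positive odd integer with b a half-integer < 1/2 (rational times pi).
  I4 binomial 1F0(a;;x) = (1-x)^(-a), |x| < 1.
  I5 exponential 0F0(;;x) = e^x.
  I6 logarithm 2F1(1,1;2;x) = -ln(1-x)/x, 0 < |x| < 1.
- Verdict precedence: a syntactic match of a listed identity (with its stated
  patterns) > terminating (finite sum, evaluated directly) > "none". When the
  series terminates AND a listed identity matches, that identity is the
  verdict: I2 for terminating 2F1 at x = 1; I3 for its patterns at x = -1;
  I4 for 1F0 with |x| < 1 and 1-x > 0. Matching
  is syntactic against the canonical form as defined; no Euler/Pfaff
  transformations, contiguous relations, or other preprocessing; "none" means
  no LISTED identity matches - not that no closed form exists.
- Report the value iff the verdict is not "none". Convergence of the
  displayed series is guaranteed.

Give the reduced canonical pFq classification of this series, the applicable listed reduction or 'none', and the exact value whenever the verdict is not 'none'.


Canonical form: C = -\frac{12}{7} times 1F0 with upper {\frac{5}{6}}, lower {-}, x = -\frac{1}{8}. Verdict at x = -\frac{1}{8}: binomial (I4) matches (the 1F0 binomial series: exponent -5/6, x = -\frac{1}{8}). Exact value: \left(-\frac{12}{7}\right) \cdot \left(\frac{9}{8}\right)^{-\frac{5}{6}}.

Structural cue: x = -\frac{1}{8} and the constant factors (prefactor -12/7) combine into one prefactor.
Term ratio: r(k) = -\frac{1}{8} * (k+\frac{5}{6}) / [(k+1)] - rational; roots negated = parameters, x = -\frac{1}{8}, C = -\frac{12}{7}.


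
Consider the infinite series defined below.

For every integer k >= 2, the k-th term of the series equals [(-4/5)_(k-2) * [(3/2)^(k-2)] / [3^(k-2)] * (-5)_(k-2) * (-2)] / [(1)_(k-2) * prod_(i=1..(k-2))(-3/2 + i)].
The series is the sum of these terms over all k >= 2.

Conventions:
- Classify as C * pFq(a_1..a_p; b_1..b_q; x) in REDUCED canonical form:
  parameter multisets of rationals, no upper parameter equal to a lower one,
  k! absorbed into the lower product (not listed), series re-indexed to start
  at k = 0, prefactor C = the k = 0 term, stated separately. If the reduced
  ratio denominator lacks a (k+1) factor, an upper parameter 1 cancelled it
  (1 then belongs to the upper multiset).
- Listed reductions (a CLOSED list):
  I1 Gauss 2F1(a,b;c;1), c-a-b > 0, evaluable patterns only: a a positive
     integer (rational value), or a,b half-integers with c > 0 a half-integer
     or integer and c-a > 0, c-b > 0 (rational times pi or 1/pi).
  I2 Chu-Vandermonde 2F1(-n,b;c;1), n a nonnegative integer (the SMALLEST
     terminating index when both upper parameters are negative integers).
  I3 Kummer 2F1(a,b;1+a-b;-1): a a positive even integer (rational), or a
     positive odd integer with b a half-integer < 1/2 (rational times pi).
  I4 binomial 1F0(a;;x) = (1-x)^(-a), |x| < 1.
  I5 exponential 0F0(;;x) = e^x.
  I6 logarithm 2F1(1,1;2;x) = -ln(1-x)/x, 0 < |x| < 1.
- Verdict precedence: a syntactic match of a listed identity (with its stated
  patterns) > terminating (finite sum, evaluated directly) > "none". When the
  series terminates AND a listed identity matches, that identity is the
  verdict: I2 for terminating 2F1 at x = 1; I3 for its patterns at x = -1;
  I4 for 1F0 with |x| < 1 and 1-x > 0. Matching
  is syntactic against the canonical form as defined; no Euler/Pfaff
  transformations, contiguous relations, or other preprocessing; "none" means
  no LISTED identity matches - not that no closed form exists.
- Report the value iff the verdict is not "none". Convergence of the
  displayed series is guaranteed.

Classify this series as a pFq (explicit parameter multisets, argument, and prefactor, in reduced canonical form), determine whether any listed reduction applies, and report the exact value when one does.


x = 1/2 here; the reduced form reads 2F1, upper {-5, -4/5}, lower {-1/2}, C = -2. Verdict: terminating - the sum ends at index 5 because -5 is a negative integer; exact evaluation follows. Value: 418266/109375.

Key step: from the first term -2: the lower running product (prefactor -2) is a rising factorial.
Adjacent-term ratio: r(k) = (1/2) * (k-5) (k-4/5) / [(k-1/2) (k+1)] - poly over poly, x = (1/2) from leading terms; C = -2 at k = 0.


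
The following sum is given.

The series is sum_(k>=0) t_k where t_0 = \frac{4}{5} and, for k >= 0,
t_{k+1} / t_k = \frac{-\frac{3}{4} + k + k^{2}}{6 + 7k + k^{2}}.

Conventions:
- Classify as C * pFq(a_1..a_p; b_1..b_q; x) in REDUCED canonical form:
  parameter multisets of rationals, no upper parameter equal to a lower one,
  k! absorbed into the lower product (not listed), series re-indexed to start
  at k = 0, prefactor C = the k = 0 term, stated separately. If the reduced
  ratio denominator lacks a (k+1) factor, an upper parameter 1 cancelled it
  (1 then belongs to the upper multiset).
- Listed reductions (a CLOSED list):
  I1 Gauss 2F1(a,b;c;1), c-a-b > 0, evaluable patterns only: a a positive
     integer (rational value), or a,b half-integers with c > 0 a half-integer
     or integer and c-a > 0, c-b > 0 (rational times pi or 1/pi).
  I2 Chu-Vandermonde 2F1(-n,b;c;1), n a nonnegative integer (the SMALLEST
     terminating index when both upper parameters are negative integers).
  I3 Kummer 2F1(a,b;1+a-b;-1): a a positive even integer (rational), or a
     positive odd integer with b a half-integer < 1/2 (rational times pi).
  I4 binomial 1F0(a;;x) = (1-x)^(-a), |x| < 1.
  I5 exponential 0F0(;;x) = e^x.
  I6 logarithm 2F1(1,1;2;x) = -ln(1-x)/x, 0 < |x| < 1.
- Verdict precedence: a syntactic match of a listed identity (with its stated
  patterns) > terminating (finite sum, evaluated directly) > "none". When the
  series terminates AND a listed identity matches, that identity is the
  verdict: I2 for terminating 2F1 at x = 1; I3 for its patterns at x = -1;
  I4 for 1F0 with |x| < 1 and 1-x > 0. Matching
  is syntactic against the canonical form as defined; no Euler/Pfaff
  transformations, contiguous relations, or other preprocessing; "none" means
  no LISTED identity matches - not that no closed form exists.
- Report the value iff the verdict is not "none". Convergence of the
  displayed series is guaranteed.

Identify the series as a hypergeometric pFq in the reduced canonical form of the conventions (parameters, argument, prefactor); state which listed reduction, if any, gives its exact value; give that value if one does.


At argument 1: a 2F1 with upper {-\frac{1}{2}, \frac{3}{2}}, lower {6}, scaled by C = \frac{4}{5}. Verdict: the half-integer Gauss pattern (I1) applies (x = 1; upper {-\frac{1}{2}, \frac{3}{2}} half-integers, c = 6 in the evaluable pattern). Value: \frac{262144}{121275} / \pi.

Structural cue: with t_0 = \frac{4}{5}, roots of the ratio polynomials (C = 4/5) are the negated parameters.
Step ratio: r(k) = 1 * (k-\frac{1}{2}) (k+\frac{3}{2}) / [(k+6) (k+1)] ; factor over Q: parameters, x = 1, and C = \frac{4}{5}.


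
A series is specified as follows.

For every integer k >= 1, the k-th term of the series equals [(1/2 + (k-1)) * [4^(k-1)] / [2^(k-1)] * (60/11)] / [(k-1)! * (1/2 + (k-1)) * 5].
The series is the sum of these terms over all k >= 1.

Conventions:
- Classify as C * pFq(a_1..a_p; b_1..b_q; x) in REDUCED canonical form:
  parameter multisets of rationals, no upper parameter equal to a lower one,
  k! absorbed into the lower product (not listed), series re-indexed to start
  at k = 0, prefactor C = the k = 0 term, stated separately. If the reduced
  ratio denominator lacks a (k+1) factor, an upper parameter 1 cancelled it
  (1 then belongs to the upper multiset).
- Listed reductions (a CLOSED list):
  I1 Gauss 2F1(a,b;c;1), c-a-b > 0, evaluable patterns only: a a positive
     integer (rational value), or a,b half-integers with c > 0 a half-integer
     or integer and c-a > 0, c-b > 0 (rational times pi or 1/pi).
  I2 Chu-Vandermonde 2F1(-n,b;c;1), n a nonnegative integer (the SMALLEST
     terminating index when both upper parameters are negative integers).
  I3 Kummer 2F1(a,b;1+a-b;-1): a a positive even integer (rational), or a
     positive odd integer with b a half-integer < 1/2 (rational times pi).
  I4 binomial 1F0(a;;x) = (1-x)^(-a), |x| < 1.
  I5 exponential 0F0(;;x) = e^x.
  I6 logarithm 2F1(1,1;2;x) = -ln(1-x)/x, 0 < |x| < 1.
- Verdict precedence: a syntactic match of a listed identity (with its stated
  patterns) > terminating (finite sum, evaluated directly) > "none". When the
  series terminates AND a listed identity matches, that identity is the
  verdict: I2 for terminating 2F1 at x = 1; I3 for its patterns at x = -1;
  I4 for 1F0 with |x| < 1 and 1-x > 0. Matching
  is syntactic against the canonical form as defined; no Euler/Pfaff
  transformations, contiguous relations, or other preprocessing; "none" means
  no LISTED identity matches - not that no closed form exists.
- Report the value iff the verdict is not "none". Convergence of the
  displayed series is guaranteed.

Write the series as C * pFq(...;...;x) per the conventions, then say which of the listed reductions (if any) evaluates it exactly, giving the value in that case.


Classification (C = 12/11): 0F0 with upper {-}, lower {-}, argument x = 2. Verdict: the I5 exponential reduction applies (the 0F0 exponential series at x = 2). Its exact value is (12/11) * e^(2).

The tell: t_0 = 12/11 here, and the two k-th powers (C = 12/11) combine into one argument.
Ratio: r(k) = 2 * 1 / [(k+1)] - poly over poly, x = 2 from leading terms; C = 12/11 at k = 0.


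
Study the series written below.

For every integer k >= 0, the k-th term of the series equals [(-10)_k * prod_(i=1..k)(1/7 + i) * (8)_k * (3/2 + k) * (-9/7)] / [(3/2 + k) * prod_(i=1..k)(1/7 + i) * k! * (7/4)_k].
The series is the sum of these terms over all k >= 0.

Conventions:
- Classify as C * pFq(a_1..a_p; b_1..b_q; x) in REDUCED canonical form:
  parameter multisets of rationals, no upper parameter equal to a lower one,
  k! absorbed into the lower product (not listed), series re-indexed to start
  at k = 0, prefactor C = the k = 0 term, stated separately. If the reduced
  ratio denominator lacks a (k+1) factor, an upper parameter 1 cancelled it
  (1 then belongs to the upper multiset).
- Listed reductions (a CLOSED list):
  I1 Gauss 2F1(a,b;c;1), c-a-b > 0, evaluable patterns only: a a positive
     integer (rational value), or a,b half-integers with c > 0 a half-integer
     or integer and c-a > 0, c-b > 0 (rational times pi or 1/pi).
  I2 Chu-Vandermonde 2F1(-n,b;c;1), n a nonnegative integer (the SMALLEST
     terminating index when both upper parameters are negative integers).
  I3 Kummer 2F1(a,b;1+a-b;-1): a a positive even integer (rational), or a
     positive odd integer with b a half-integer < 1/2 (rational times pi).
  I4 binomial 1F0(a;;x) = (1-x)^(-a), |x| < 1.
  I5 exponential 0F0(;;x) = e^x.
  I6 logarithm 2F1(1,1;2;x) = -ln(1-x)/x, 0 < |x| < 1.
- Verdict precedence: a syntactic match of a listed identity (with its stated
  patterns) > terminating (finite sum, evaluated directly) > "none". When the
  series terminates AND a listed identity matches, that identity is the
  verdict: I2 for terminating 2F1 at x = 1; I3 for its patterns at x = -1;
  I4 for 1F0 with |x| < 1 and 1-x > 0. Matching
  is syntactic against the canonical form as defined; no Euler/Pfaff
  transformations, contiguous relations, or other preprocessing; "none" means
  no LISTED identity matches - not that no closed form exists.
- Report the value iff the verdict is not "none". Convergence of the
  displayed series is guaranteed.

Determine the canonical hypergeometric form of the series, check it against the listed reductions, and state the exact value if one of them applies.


With C = -9/7: the canonical form is 2F1(-10, 8; 7/4; 1). Verdict: Vandermonde's identity (I2) applies (terminating 2F1 at x = 1 with n = 10, b = 8, c = 7/4). Its exact value is 255/4077647.

Key step: t_0 being -9/7, the factor k + 3/2 cancels (top and bottom), leaving C = -9/7.
Term ratio: r(k) = 1 * (k-10) (k+8) / [(k+7/4) (k+1)] - rational; roots negated = parameters, x = 1, C = -9/7.


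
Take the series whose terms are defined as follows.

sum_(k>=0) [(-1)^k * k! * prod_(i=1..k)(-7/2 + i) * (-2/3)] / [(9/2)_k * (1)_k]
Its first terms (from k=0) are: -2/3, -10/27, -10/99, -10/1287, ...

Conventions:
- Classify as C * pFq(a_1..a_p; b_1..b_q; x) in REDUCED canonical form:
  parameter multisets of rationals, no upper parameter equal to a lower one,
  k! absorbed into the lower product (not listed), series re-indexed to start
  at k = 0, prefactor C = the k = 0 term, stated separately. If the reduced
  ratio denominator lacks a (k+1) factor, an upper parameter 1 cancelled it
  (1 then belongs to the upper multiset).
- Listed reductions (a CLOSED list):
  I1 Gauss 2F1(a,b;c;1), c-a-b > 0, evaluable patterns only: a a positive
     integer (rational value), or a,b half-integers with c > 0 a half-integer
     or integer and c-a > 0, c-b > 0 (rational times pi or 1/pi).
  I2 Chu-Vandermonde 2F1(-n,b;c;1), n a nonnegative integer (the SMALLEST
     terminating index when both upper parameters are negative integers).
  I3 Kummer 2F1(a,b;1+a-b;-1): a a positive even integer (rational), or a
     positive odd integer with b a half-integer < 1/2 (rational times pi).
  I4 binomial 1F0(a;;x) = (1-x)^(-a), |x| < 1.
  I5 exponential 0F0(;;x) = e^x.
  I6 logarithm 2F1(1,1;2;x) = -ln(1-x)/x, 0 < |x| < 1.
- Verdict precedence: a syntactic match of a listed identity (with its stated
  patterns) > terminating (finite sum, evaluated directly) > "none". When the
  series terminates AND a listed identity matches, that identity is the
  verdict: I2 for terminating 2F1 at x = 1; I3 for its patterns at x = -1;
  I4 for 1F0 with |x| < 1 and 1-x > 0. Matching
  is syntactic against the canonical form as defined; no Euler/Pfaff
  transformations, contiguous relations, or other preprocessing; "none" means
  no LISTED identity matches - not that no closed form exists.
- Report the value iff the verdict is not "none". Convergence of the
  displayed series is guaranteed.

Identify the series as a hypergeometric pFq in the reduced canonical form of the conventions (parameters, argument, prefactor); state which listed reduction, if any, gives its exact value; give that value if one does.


The series (x = -1) is 2F1: upper {-5/2, 1}, lower {9/2}, prefactor -2/3. Verdict at x = -1: the Kummer evaluation I3 matches (x = -1; c = 9/2 equals 1+a-b for upper {-5/2, 1}: listed pattern). Hence: (-35/96) * pi.

First insight: t_0 = -2/3 here, and the running product (C = -2/3) telescopes to a rising factorial.
Step ratio: r(k) = (-1) * (k-5/2) (k+1) / [(k+9/2) (k+1)] ; factor over Q: parameters, x = (-1), and C = -2/3.


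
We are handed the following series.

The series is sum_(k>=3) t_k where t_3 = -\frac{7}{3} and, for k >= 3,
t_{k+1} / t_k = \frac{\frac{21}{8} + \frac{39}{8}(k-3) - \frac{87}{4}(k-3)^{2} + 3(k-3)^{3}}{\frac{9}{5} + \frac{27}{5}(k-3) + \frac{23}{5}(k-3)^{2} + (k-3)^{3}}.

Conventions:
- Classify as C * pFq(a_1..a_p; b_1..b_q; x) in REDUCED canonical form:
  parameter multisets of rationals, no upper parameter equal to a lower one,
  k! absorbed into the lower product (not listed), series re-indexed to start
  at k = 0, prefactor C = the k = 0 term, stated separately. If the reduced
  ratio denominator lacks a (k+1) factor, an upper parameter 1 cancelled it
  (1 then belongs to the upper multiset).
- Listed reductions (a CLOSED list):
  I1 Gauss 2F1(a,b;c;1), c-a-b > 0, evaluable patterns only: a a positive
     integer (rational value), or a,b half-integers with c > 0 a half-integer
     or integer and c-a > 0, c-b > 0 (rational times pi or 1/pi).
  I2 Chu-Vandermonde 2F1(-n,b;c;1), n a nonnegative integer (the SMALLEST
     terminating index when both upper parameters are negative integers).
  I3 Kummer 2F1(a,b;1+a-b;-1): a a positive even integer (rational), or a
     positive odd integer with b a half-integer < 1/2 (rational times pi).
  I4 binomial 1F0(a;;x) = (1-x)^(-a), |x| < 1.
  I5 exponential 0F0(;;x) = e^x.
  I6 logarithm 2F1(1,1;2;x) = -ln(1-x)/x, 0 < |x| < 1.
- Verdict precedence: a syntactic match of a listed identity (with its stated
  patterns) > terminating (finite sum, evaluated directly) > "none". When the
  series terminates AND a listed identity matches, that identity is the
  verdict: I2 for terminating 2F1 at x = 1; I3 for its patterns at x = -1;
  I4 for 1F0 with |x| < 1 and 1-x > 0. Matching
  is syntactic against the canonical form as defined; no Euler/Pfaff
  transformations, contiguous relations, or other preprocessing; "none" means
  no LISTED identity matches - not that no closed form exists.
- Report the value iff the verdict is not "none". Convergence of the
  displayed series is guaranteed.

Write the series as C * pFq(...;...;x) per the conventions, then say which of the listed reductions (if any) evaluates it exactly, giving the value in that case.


Key step: t_0 being -\frac{7}{3}, roots of the ratio polynomials (prefactor -7/3) are the negated parameters.
Term ratio: r(k) = 3 * (k-7) (k-\frac{1}{2}) (k+\frac{1}{4}) / [(k+\frac{3}{5}) (k+3) (k+1)] - rational in k. x = 3; t_0 = -\frac{7}{3}; negate the roots.

This is -\frac{7}{3} * 3F2(-7, -\frac{1}{2}, \frac{1}{4}; \frac{3}{5}, 3; 3) in reduced canonical form. Verdict: terminating (-7 upstairs). 8 nonzero terms in all; added directly. Value: -\frac{102746072130163}{23115513987072}.


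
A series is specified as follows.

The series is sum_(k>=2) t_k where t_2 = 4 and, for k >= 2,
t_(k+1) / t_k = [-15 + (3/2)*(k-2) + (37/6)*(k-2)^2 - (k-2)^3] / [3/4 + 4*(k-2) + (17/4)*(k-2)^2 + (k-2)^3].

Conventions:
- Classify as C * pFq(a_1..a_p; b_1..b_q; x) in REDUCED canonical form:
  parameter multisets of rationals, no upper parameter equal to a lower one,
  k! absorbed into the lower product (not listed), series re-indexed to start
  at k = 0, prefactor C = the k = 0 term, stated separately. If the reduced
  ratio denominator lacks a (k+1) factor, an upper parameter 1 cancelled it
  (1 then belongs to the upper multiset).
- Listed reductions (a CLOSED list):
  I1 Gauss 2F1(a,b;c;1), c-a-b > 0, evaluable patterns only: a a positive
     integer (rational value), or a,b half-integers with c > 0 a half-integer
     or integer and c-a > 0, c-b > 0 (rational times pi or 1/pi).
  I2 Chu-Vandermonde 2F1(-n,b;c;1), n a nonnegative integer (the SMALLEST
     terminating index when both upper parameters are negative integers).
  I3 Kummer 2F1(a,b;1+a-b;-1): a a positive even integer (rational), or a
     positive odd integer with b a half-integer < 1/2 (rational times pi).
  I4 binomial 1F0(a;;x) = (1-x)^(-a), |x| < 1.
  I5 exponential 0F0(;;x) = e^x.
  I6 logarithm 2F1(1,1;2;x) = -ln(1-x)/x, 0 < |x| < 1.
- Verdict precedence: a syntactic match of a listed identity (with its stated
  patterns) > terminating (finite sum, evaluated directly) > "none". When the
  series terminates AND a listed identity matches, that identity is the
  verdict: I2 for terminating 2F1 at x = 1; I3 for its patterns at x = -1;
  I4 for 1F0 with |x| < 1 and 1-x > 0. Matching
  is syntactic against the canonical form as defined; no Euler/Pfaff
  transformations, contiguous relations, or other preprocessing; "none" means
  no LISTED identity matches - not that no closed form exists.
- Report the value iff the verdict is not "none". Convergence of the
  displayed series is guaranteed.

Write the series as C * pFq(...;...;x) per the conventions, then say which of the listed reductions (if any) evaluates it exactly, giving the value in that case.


Reduced: x = -1, 3F2, upper = {-6, -5/3, 3/2}, lower = {1/4, 3}, C = 4. Verdict: terminating. (-6)_k vanishes past k = 6, leaving a 7-term sum, computed directly. Value: 268876/111537.

Structural cue: t_0 being 4, the expanded ratio factors over Q; C = 4, x = -1, roots give parameters.
Consecutive-term ratio: r(k) = (-1) * (k-6) (k-5/3) (k+3/2) / [(k+1/4) (k+3) (k+1)] ; factor over Q: parameters, x = (-1), and C = 4.


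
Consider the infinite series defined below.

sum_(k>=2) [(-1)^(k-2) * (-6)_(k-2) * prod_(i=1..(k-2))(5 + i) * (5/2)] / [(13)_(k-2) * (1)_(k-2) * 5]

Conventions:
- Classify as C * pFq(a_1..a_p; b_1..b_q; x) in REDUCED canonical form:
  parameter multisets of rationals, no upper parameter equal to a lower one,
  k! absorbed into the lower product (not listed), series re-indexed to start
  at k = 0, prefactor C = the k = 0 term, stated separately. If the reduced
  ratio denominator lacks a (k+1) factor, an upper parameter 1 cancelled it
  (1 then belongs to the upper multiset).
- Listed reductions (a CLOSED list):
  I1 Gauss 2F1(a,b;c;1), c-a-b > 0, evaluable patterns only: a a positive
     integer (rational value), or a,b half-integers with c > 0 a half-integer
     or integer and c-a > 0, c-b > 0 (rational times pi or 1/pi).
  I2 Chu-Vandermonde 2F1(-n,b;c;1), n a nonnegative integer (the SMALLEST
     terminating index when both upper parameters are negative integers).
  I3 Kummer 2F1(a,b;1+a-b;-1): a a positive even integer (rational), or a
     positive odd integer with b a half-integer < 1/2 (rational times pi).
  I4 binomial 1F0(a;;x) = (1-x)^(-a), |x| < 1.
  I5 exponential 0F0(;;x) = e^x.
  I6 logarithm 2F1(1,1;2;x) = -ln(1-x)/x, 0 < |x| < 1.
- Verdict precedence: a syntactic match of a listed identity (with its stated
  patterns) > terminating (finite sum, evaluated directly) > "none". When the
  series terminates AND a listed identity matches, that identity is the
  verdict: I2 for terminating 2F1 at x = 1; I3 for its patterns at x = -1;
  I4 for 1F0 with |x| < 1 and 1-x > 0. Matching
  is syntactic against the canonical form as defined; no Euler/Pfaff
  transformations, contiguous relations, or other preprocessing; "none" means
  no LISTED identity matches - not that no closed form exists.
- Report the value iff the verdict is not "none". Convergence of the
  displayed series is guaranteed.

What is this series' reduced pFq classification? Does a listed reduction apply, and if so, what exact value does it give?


Reduced: x = -1, 2F1, upper = {-6, 6}, lower = {13}, C = 1/2. Verdict: this is the Kummer evaluation I3 (x = -1; c = 13 equals 1+a-b for upper {-6, 6}: listed pattern). Its exact value is 11/2.

Key observation: t_0 = 1/2 here, and (1)_k (C = 1/2, x = -1) is k! itself.
Adjacent-term ratio: r(k) = (-1) * (k-6) (k+6) / [(k+13) (k+1)] - rational; roots negated = parameters, x = (-1), C = 1/2.


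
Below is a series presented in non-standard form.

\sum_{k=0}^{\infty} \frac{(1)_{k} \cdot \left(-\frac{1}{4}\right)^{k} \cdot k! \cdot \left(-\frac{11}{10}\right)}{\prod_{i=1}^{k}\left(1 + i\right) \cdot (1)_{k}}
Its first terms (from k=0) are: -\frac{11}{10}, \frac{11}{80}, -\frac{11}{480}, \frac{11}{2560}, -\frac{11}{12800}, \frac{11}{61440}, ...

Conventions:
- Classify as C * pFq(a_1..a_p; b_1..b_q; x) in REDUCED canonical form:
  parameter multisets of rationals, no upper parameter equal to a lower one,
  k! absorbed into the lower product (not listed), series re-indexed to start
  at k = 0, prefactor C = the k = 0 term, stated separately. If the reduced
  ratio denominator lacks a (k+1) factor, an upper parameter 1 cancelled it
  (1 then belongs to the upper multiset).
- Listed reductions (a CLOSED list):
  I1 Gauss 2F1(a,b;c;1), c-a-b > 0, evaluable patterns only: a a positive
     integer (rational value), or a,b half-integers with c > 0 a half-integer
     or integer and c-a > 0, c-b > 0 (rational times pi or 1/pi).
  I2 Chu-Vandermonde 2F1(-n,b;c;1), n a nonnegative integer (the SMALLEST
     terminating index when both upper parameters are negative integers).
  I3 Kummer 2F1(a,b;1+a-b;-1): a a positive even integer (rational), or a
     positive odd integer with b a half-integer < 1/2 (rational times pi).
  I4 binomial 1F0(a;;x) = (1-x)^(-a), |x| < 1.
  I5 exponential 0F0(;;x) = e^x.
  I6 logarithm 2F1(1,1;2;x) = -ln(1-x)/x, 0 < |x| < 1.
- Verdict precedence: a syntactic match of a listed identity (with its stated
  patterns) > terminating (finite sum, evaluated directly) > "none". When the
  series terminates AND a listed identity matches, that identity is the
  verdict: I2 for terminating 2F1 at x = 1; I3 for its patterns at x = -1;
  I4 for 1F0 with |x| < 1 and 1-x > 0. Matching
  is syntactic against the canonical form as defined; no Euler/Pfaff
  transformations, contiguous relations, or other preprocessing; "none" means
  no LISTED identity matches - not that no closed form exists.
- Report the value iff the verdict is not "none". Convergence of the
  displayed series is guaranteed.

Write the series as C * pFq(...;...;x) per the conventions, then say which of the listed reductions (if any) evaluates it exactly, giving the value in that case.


The series (x = -\frac{1}{4}) is 2F1: upper {1, 1}, lower {2}, prefactor -\frac{11}{10}. Verdict (x = -\frac{1}{4}): logarithm (I6) applies (the logarithm: parameters (1,1;2), x = -\frac{1}{4}). Hence: \left(-\frac{22}{5}\right) \cdot \ln\left(\frac{5}{4}\right).

Key observation: with t_0 = -\frac{11}{10}, the lower running product (C = -11/10) is a rising factorial.
Consecutive-term ratio: r(k) = -\frac{1}{4} * (k+1) (k+1) / [(k+2) (k+1)] ; factor over Q: parameters, x = -\frac{1}{4}, and C = -\frac{11}{10}.


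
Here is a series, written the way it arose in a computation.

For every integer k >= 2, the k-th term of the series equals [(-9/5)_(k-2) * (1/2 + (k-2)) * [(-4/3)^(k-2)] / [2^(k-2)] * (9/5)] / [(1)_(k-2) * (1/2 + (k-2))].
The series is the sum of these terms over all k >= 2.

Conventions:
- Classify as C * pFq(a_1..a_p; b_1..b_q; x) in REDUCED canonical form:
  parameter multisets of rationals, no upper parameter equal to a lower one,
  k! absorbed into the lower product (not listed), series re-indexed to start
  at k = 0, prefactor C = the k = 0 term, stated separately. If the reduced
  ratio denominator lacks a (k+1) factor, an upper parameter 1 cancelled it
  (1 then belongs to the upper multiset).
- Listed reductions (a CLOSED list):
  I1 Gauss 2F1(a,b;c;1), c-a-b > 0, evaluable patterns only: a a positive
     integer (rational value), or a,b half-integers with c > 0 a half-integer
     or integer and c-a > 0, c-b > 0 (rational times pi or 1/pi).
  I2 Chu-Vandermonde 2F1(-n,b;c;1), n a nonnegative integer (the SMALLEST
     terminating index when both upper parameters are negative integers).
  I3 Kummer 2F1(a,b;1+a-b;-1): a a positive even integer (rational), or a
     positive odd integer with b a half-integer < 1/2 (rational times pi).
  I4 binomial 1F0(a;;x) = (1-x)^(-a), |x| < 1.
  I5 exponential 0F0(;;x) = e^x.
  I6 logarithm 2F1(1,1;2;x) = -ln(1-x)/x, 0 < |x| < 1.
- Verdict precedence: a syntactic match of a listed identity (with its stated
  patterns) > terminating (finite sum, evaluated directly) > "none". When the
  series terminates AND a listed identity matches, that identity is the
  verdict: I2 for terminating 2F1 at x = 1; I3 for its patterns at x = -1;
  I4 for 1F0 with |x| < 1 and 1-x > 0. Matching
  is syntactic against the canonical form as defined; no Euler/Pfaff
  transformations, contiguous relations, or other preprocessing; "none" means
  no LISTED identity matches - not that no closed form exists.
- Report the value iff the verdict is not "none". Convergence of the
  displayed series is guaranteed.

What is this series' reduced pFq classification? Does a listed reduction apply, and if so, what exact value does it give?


The series (x = -2/3) is 1F0: upper {-9/5}, lower {-}, prefactor 9/5. Verdict: the binomial series (I4) fires (the 1F0 binomial series: exponent 9/5, x = -2/3). Hence: (9/5) * (5/3)^(9/5).

Structural cue: x = (-2/3) and (1)_k (C = 9/5, x = -2/3) is k! itself.
Ratio: r(k) = (-2/3) * (k-9/5) / [(k+1)] - rational; roots negated = parameters, x = (-2/3), C = 9/5.


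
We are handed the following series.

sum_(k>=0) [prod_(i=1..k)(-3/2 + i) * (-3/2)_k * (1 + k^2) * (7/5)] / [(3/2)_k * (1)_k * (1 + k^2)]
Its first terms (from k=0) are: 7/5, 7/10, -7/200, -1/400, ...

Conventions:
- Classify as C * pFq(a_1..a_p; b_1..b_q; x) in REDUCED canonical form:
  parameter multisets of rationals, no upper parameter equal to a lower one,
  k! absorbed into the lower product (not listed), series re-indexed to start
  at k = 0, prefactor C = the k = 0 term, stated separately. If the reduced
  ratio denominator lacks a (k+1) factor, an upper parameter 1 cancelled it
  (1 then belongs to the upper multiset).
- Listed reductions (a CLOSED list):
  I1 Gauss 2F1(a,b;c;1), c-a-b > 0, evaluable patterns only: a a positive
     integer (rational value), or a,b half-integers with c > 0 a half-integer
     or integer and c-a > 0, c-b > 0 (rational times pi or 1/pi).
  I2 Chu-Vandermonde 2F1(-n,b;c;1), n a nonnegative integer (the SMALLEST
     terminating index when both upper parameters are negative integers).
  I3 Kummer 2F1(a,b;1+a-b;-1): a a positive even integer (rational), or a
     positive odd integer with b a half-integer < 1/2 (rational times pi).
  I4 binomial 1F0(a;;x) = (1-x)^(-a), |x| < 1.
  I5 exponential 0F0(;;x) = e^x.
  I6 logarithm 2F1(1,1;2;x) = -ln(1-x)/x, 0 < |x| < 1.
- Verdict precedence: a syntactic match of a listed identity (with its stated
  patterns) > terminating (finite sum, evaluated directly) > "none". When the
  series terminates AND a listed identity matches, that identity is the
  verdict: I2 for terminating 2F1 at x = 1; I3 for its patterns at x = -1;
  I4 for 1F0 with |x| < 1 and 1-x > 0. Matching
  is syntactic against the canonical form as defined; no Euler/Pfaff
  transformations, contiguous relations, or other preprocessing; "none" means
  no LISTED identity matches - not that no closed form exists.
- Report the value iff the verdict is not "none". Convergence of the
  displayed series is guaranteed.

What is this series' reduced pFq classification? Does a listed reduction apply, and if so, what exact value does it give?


Classification (C = 7/5): 2F1 with upper {-3/2, -1/2}, lower {3/2}, argument x = 1. Verdict: Gauss (I1, half-integer pattern) matches (x = 1; upper {-3/2, -1/2} half-integers, c = 3/2 in the evaluable pattern). Value: (21/32) * pi.

Key step: with t_0 = 7/5, the factor k^2 + 1 cancels (top and bottom), leaving prefactor 7/5.
Step ratio: r(k) = 1 * (k-3/2) (k-1/2) / [(k+3/2) (k+1)] - poly over poly, x = 1 from leading terms; C = 7/5 at k = 0.


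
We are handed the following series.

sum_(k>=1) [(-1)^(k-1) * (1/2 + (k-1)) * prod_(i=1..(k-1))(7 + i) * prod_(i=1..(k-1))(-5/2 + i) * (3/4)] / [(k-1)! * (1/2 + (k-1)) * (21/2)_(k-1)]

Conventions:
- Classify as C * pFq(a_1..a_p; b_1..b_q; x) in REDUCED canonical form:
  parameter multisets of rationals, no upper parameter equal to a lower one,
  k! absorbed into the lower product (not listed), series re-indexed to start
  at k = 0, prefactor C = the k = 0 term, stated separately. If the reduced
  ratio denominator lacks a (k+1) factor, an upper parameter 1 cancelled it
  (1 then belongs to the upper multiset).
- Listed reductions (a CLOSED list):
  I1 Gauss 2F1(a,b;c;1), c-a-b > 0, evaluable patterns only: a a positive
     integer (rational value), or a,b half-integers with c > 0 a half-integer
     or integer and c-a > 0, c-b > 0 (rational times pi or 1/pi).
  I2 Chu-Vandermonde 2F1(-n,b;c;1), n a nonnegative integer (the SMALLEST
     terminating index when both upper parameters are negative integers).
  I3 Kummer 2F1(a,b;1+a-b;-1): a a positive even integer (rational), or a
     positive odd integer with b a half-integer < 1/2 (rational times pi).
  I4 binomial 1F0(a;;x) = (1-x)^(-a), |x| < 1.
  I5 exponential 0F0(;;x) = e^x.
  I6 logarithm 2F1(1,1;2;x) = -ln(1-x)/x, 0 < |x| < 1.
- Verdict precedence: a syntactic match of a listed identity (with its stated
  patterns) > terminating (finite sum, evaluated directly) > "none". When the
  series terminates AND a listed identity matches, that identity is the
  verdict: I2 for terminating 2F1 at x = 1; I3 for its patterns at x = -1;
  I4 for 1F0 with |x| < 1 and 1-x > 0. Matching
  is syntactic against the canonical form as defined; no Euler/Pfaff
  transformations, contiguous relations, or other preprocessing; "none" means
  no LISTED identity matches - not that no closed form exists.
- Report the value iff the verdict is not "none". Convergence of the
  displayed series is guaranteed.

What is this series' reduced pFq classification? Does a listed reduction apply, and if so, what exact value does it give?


x = -1 here; the reduced form reads 2F1, upper {-3/2, 8}, lower {21/2}, C = 3/4. Verdict at x = -1: the Kummer evaluation I3 matches (x = -1; c = 21/2 equals 1+a-b for upper {-3/2, 8}: listed pattern). Sum: 12597/7168.

First insight: x = (-1) and the running product (C = 3/4, x = -1) telescopes to a rising factorial.
Term ratio: r(k) = (-1) * (k-3/2) (k+8) / [(k+21/2) (k+1)] - rational; roots negated = parameters, x = (-1), C = 3/4.


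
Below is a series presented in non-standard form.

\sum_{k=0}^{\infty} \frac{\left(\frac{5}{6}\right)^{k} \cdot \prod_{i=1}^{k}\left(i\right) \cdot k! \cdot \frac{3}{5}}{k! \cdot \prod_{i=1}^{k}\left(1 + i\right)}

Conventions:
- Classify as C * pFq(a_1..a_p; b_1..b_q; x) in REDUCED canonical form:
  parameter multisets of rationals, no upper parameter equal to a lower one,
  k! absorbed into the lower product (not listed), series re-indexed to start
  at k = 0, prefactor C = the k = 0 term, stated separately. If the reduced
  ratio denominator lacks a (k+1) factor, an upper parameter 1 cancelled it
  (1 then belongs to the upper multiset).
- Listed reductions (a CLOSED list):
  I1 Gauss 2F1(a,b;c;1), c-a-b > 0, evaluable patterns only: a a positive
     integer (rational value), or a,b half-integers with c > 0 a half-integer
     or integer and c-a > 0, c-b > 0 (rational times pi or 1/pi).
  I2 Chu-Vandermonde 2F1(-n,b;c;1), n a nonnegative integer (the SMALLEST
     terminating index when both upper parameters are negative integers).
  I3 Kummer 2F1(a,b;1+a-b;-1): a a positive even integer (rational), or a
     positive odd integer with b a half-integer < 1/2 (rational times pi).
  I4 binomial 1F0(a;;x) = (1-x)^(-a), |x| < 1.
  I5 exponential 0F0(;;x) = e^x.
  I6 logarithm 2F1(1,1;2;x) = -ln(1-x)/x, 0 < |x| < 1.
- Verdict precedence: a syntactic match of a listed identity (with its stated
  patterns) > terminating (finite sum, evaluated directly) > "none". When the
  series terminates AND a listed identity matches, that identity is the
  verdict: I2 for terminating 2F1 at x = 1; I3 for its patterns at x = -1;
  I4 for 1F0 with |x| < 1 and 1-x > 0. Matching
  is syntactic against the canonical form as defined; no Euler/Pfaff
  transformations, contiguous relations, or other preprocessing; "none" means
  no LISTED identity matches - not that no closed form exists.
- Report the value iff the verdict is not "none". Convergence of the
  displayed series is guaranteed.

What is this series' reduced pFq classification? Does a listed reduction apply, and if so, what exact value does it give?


Prefactor \frac{3}{5}, argument \frac{5}{6}: 2F1 with upper {1, 1} over lower {2}. Verdict: logarithm (I6) applies (the logarithm: parameters (1,1;2), x = \frac{5}{6}). Hence: \left(-\frac{18}{25}\right) \cdot \ln\left(\frac{1}{6}\right).

The tell: x = \frac{5}{6} and the factorial ratio (C = 3/5) (k+a-1)!/(a-1)! is a rising factorial (a)_k.
Term ratio: r(k) = \frac{5}{6} * (k+1) (k+1) / [(k+2) (k+1)] - rational; roots negated = parameters, x = \frac{5}{6}, C = \frac{3}{5}.


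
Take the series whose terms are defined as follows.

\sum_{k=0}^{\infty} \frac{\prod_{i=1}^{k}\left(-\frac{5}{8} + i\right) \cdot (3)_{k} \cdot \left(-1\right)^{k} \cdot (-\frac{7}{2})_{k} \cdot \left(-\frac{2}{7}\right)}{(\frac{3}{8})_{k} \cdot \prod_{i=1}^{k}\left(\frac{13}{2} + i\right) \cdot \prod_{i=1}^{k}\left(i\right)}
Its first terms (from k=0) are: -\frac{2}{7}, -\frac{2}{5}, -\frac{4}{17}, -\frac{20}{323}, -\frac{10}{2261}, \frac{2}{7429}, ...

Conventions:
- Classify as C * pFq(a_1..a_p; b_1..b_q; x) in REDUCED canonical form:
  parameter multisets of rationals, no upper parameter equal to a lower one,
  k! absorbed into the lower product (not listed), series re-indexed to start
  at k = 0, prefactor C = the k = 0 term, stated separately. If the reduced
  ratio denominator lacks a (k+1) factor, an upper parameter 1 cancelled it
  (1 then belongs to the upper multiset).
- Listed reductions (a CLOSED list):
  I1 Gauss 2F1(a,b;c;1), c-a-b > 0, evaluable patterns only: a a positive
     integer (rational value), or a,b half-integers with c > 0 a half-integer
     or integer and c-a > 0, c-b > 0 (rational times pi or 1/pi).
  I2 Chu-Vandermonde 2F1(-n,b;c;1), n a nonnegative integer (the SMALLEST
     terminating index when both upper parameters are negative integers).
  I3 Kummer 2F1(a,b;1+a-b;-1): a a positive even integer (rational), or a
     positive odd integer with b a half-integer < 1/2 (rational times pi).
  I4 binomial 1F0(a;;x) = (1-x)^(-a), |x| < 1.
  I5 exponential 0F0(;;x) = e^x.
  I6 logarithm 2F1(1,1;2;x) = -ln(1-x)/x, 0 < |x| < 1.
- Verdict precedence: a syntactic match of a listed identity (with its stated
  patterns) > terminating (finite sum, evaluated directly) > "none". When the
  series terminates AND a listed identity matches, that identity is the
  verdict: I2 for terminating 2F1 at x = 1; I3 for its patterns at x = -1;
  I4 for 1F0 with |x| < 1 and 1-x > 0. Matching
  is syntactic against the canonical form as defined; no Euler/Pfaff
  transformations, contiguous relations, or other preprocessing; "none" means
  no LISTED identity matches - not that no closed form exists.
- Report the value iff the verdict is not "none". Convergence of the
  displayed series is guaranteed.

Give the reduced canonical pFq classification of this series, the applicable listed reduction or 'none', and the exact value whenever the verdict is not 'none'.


Key step: t_0 being -\frac{2}{7}, the running product (C = -2/7, x = -1) telescopes to a rising factorial.
Term ratio: r(k) = -1 * (k-\frac{7}{2}) (k+3) / [(k+\frac{15}{2}) (k+1)] - rational in k, leading ratio -1; with t_0 = -\frac{2}{7}, classification follows.

Prefactor -\frac{2}{7}, argument -1: 2F1 with upper {-\frac{7}{2}, 3} over lower {\frac{15}{2}}. Verdict at x = -1: the Kummer evaluation I3 matches (x = -1; c = \frac{15}{2} equals 1+a-b for upper {-\frac{7}{2}, 3}: listed pattern). Its exact value is \left(-\frac{1287}{4096}\right) \cdot \pi.
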